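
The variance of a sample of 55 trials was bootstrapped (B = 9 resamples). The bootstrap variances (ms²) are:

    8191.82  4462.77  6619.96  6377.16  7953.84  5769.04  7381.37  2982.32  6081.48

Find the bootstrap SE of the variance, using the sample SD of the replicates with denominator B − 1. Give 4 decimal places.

Bootstrap SE is the standard deviation of the 9 replicate variances.
Mean of replicates: (8191.82 + 4462.77 + 6619.96 + 6377.16 + 7953.84 + 5769.04 + 7381.37 + 2982.32 + 6081.48) / 9 = 55819.76000 / 9 = 6202.19556
Sum of squared deviations: (+1989.62444)² + (−1739.42556)² + (+417.76444)² + (+174.96444)² + (+1751.64444)² + (−433.15556)² + (+1179.17444)² + (−3219.87556)² + (−120.71556)² = 22217851.58522
Variance = 22217851.58522 / 8 = 2777231.44815
SE* = √2777231.44815

SE* = 1666.5028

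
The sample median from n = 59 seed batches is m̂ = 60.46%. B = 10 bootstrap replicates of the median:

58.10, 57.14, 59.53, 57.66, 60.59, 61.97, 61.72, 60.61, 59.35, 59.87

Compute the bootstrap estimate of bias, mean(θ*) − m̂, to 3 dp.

bias = −0.806

mean(θ*) = (58.10 + 57.14 + 59.53 + 57.66 + 60.59 + 61.97 + 61.72 + 60.61 + 59.35 + 59.87) / 10 = 59.6540
bias = 59.6540 − 60.46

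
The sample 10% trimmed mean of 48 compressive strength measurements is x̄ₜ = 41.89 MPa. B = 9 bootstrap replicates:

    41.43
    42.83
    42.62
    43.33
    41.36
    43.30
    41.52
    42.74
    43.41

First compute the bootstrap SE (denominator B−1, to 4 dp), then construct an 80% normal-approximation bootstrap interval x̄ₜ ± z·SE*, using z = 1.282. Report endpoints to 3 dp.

(40.804, 42.976)

Mean of replicates = 42.5044; sum of squared deviations = 5.7426; SE* = √(5.7426/8) = 0.8472
Margin = 1.282 × 0.8472 = 1.0861
Interval: 41.89 ± 1.0861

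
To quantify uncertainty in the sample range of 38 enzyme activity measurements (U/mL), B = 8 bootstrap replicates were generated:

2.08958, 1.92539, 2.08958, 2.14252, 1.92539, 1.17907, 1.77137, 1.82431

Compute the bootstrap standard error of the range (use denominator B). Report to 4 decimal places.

SE* = 0.2885

Bootstrap SE is the standard deviation of the 8 replicate ranges.
Mean of replicates: (2.08958 + 1.92539 + 2.08958 + 2.14252 + 1.92539 + 1.17907 + 1.77137 + 1.82431) / 8 = 14.947210 / 8 = 1.868401
Sum of squared deviations: (+0.221179)² + (+0.056989)² + (+0.221179)² + (+0.274119)² + (+0.056989)² + (−0.689331)² + (−0.097031)² + (−0.044091)² = 0.666013
Variance = 0.666013 / 8 = 0.083252
SE* = √0.083252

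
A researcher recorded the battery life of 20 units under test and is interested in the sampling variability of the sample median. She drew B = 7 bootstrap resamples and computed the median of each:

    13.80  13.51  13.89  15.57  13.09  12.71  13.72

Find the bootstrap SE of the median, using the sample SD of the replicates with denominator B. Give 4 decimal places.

SE* = 0.8375

Bootstrap SE is the standard deviation of the 7 replicate medians.
Mean of replicates: (13.80 + 13.51 + 13.89 + 15.57 + 13.09 + 12.71 + 13.72) / 7 = 96.29000 / 7 = 13.75571
Sum of squared deviations: (+0.04429)² + (−0.24571)² + (+0.13429)² + (+1.81429)² + (−0.66571)² + (−1.04571)² + (−0.03571)² = 4.90997
Variance = 4.90997 / 7 = 0.70142
SE* = √0.70142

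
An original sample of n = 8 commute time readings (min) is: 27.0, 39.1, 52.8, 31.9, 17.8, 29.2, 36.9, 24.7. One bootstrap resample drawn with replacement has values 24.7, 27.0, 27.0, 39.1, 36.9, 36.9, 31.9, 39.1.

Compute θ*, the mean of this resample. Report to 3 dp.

Mean = (24.7 + 27.0 + 27.0 + 39.1 + 36.9 + 36.9 + 31.9 + 39.1) / 8 = 262.60 / 8 = 32.825

θ* = 32.825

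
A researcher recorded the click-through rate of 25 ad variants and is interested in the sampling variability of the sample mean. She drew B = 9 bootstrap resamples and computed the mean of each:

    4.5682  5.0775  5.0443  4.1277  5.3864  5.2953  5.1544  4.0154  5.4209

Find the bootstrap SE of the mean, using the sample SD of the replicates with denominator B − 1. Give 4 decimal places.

Bootstrap SE is the standard deviation of the 9 replicate means.
Mean of replicates: (4.5682 + 5.0775 + 5.0443 + 4.1277 + 5.3864 + 5.2953 + 5.1544 + 4.0154 + 5.4209) / 9 = 44.09010 / 9 = 4.89890
Sum of squared deviations: (−0.33070)² + (+0.17860)² + (+0.14540)² + (−0.77120)² + (+0.48750)² + (+0.39640)² + (+0.25550)² + (−0.88350)² + (+0.52200)² = 2.27028
Variance = 2.27028 / 8 = 0.28378
SE* = √0.28378

SE* = 0.5327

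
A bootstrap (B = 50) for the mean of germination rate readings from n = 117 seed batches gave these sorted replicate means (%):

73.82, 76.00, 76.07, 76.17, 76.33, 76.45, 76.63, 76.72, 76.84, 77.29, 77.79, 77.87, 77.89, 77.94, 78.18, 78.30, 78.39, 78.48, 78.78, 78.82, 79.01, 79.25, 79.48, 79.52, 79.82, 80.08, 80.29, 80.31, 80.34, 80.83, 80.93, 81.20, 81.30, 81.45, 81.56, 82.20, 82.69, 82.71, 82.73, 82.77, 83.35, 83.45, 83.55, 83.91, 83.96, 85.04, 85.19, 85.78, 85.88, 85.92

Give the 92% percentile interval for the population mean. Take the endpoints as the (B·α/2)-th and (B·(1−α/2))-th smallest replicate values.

α = 0.08; lower rank = 50 × 0.040 = 2; upper rank = 50 × 0.960 = 48.
The 2nd smallest replicate is 76.00; the 48th is 85.78.

(76.00, 85.78)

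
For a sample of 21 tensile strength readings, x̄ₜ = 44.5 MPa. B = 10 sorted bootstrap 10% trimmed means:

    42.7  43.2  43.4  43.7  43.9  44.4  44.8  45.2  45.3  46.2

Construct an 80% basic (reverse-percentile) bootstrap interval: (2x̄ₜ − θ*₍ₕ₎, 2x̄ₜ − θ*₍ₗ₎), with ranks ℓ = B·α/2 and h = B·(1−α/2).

Percentile endpoints at ranks 1 and 9: θ*₍1₎ = 42.7, θ*₍9₎ = 45.3.
Basic interval reflects these around x̄ₜ:
  lower = 2 × 44.5 − 45.3 = 43.7
  upper = 2 × 44.5 − 42.7 = 46.3

(43.7, 46.3)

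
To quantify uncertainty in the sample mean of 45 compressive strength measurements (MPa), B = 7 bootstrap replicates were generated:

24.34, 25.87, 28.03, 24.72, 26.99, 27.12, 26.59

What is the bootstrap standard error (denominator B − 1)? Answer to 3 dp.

SE* = 1.337

Bootstrap SE is the standard deviation of the 7 replicate means.
Mean of replicates: (24.34 + 25.87 + 28.03 + 24.72 + 26.99 + 27.12 + 26.59) / 7 = 183.6600 / 7 = 26.2371
Sum of squared deviations: (−1.8971)² + (−0.3671)² + (+1.7929)² + (−1.5171)² + (+0.7529)² + (+0.8829)² + (+0.3529)² = 10.7207
Variance = 10.7207 / 6 = 1.7868
SE* = √1.7868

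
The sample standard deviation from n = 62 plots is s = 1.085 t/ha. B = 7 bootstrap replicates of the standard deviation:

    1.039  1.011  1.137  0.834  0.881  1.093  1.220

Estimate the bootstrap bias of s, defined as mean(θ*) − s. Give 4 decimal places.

mean(θ*) = (1.039 + 1.011 + 1.137 + 0.834 + 0.881 + 1.093 + 1.220) / 7 = 1.03071
bias = 1.03071 − 1.085

bias = −0.0543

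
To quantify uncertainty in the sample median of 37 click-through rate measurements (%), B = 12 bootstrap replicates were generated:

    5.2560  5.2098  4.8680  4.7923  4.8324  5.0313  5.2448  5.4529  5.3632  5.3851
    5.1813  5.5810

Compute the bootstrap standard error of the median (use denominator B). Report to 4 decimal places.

SE* = 0.2436

Bootstrap SE is the standard deviation of the 12 replicate medians.
Mean of replicates: (5.2560 + 5.2098 + 4.8680 + 4.7923 + 4.8324 + 5.0313 + 5.2448 + 5.4529 + 5.3632 + 5.3851 + 5.1813 + 5.5810) / 12 = 62.19810 / 12 = 5.18318
Sum of squared deviations: (+0.07282)² + (+0.02663)² + (−0.31517)² + (−0.39088)² + (−0.35078)² + (−0.15188)² + (+0.06162)² + (+0.26972)² + (+0.18002)² + (+0.20193)² + (−0.00188)² + (+0.39783)² = 0.71224
Variance = 0.71224 / 12 = 0.05935
SE* = √0.05935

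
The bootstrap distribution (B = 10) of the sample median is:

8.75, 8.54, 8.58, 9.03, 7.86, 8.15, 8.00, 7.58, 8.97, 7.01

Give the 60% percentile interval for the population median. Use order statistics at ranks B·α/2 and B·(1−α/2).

Sorted replicates: 7.01, 7.58, 7.86, 8.00, 8.15, 8.54, 8.58, 8.75, 8.97, 9.03
α = 0.40; lower rank = 10 × 0.200 = 2; upper rank = 10 × 0.800 = 8.
The 2nd smallest replicate is 7.58; the 8th is 8.75.

(7.58, 8.75)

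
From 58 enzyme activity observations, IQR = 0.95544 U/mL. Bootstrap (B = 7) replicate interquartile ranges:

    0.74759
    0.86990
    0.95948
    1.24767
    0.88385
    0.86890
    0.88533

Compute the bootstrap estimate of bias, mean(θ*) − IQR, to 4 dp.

mean(θ*) = (0.74759 + 0.86990 + 0.95948 + 1.24767 + 0.88385 + 0.86890 + 0.88533) / 7 = 0.92325
bias = 0.92325 − 0.95544

bias = −0.0322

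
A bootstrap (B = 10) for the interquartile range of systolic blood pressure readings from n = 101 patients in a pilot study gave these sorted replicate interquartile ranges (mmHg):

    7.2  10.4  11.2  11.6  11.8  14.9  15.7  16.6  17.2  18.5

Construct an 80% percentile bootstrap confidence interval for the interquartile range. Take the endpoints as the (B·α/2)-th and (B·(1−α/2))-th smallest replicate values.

(7.2, 17.2)

α = 0.20; lower rank = 10 × 0.100 = 1; upper rank = 10 × 0.900 = 9.
The 1st smallest replicate is 7.2; the 9th is 17.2.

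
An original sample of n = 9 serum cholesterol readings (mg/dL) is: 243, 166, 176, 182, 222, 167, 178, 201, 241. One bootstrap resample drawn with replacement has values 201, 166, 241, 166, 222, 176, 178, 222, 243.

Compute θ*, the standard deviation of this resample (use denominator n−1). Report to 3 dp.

θ* = 31.317

Mean = 201.6667; sum of squared deviations = 7846.0000
s² = 7846.0000 / 8 = 980.7500
s = √980.7500 = 31.317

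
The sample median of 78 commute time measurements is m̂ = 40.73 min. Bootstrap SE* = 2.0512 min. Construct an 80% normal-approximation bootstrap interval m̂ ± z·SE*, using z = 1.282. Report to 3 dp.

Margin = 1.282 × 2.0512 = 2.6296
Interval: 40.73 ± 2.6296

(38.100, 43.360)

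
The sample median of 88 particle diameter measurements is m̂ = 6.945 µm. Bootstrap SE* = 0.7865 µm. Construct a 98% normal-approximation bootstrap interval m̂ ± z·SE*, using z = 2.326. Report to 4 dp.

(5.1156, 8.7744)

Margin = 2.326 × 0.7865 = 1.82940
Interval: 6.945 ± 1.82940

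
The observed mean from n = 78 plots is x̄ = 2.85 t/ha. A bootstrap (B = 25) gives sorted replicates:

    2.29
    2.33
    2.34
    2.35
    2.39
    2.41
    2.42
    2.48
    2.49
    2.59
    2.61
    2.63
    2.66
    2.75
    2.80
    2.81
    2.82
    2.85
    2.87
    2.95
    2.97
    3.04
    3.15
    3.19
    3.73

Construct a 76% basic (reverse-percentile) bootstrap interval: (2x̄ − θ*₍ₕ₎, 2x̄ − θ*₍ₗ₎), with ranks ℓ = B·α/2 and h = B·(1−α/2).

(2.66, 3.36)

Percentile endpoints at ranks 3 and 22: θ*₍3₎ = 2.34, θ*₍22₎ = 3.04.
Basic interval reflects these around x̄:
  lower = 2 × 2.85 − 3.04 = 2.66
  upper = 2 × 2.85 − 2.34 = 3.36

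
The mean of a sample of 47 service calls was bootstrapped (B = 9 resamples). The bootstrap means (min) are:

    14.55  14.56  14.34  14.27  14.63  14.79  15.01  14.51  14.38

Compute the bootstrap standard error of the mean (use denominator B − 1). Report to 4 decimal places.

Bootstrap SE is the standard deviation of the 9 replicate means.
Mean of replicates: (14.55 + 14.56 + 14.34 + 14.27 + 14.63 + 14.79 + 15.01 + 14.51 + 14.38) / 9 = 131.04000 / 9 = 14.56000
Sum of squared deviations: (−0.01000)² + (+0.00000)² + (−0.22000)² + (−0.29000)² + (+0.07000)² + (+0.23000)² + (+0.45000)² + (−0.05000)² + (−0.18000)² = 0.42780
Variance = 0.42780 / 8 = 0.05347
SE* = √0.05347

SE* = 0.2312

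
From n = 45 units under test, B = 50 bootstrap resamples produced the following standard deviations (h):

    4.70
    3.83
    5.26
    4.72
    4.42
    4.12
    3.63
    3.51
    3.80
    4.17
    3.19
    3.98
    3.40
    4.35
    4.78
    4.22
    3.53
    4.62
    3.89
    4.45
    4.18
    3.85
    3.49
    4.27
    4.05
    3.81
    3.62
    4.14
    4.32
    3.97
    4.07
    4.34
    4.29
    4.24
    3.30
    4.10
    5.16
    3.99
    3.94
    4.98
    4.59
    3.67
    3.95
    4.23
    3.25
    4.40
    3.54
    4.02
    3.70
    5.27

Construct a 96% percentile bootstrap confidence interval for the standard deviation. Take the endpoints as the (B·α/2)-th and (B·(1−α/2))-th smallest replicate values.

Sorted replicates: 3.19, 3.25, 3.30, 3.40, 3.49, 3.51, 3.53, 3.54, 3.62, 3.63, 3.67, 3.70, 3.80, 3.81, 3.83, 3.85, 3.89, 3.94, 3.95, 3.97, 3.98, 3.99, 4.02, 4.05, 4.07, 4.10, 4.12, 4.14, 4.17, 4.18, 4.22, 4.23, 4.24, 4.27, 4.29, 4.32, 4.34, 4.35, 4.40, 4.42, 4.45, 4.59, 4.62, 4.70, 4.72, 4.78, 4.98, 5.16, 5.26, 5.27
α = 0.04; lower rank = 50 × 0.020 = 1; upper rank = 50 × 0.980 = 49.
The 1st smallest replicate is 3.19; the 49th is 5.26.

(3.19, 5.26)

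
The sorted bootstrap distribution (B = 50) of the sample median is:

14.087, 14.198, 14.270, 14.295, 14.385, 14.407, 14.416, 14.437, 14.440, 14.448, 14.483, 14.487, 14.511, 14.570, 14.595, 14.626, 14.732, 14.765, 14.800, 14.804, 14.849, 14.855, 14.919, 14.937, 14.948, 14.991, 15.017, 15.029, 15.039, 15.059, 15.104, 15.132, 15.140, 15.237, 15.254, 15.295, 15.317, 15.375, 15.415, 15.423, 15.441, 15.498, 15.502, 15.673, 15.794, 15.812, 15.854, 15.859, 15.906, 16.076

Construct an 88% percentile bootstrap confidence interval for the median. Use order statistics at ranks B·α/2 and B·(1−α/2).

(14.270, 15.854)

α = 0.12; lower rank = 50 × 0.060 = 3; upper rank = 50 × 0.940 = 47.
The 3rd smallest replicate is 14.270; the 47th is 15.854.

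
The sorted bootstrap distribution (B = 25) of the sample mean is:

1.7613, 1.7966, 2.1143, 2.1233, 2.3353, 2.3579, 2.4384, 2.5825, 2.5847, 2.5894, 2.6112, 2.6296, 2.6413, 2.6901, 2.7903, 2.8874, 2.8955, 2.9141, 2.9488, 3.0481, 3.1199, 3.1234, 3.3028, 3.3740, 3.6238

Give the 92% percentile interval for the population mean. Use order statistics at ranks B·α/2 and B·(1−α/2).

(1.7613, 3.3740)

α = 0.08; lower rank = 25 × 0.040 = 1; upper rank = 25 × 0.960 = 24.
The 1st smallest replicate is 1.7613; the 24th is 3.3740.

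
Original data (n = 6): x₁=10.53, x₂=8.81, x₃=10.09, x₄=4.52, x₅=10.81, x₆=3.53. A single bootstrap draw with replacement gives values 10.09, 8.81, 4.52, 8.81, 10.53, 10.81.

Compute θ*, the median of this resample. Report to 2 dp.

Sorted: 4.52, 8.81, 8.81, 10.09, 10.53, 10.81
Median = average of the two middle values = 9.45

θ* = 9.45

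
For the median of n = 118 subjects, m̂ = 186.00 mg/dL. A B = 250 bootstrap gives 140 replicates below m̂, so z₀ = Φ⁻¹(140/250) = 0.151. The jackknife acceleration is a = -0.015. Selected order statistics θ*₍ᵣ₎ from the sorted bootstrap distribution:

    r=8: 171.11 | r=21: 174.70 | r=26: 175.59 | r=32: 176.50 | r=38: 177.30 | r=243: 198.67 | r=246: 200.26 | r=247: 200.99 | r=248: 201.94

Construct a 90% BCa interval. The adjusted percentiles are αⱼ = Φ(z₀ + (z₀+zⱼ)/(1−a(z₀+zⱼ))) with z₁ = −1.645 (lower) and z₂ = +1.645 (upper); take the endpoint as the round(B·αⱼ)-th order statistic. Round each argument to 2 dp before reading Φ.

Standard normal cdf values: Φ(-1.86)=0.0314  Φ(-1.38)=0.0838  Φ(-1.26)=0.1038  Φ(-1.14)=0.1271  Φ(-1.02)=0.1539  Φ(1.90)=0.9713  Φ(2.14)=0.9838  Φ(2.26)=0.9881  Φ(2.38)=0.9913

(174.70, 198.67)

Lower: z₀ + z₁ = 0.151 + (-1.645) = -1.494; 1 − a(z₀+z₁) = 1 − (-0.015)(-1.494) = 0.9776; argument = 0.151 + (-1.494)/0.9776 = -1.3772 → -1.38.
α₁ = Φ(-1.38) = 0.0838; rank = round(250 × 0.0838) = 21; θ*₍21₎ = 174.70.
Upper: z₀ + z₂ = 1.796; 1 − a(z₀+z₂) = 1.0269; argument = 1.8999 → 1.90; α₂ = 0.9713; rank = 243; θ*₍243₎ = 198.67.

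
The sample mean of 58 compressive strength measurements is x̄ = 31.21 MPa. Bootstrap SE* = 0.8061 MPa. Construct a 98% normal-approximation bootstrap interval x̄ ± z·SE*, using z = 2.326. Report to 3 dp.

Margin = 2.326 × 0.8061 = 1.8750
Interval: 31.21 ± 1.8750

(29.335, 33.085)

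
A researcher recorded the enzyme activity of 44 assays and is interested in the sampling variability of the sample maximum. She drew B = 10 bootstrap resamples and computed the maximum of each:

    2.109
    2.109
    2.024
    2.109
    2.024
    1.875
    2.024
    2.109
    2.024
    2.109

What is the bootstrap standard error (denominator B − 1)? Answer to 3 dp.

SE* = 0.075

Bootstrap SE is the standard deviation of the 10 replicate maximums.
Mean of replicates: (2.109 + 2.109 + 2.024 + 2.109 + 2.024 + 1.875 + 2.024 + 2.109 + 2.024 + 2.109) / 10 = 20.5160 / 10 = 2.0516
Sum of squared deviations: (+0.0574)² + (+0.0574)² + (−0.0276)² + (+0.0574)² + (−0.0276)² + (−0.1766)² + (−0.0276)² + (+0.0574)² + (−0.0276)² + (+0.0574)² = 0.0507
Variance = 0.0507 / 9 = 0.0056
SE* = √0.0056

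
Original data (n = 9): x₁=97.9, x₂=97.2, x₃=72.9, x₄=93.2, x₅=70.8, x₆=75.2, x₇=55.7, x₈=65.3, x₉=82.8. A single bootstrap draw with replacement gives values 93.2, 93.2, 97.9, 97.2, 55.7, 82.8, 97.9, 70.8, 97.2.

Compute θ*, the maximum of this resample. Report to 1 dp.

Maximum = 97.9

θ* = 97.9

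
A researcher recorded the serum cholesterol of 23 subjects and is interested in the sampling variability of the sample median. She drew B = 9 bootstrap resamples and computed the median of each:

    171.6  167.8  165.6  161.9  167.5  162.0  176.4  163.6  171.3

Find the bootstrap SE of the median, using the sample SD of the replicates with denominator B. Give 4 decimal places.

SE* = 4.6065

Bootstrap SE is the standard deviation of the 9 replicate medians.
Mean of replicates: (171.6 + 167.8 + 165.6 + 161.9 + 167.5 + 162.0 + 176.4 + 163.6 + 171.3) / 9 = 1507.70000 / 9 = 167.52222
Sum of squared deviations: (+4.07778)² + (+0.27778)² + (−1.92222)² + (−5.62222)² + (−0.02222)² + (−5.52222)² + (+8.87778)² + (−3.92222)² + (+3.77778)² = 190.97556
Variance = 190.97556 / 9 = 21.21951
SE* = √21.21951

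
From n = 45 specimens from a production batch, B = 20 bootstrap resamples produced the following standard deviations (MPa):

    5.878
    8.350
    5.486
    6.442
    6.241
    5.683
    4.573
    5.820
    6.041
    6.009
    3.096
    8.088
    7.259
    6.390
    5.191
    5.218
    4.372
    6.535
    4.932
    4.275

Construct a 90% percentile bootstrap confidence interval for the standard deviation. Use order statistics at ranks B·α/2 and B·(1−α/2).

Sorted replicates: 3.096, 4.275, 4.372, 4.573, 4.932, 5.191, 5.218, 5.486, 5.683, 5.820, 5.878, 6.009, 6.041, 6.241, 6.390, 6.442, 6.535, 7.259, 8.088, 8.350
α = 0.10; lower rank = 20 × 0.050 = 1; upper rank = 20 × 0.950 = 19.
The 1st smallest replicate is 3.096; the 19th is 8.088.

(3.096, 8.088)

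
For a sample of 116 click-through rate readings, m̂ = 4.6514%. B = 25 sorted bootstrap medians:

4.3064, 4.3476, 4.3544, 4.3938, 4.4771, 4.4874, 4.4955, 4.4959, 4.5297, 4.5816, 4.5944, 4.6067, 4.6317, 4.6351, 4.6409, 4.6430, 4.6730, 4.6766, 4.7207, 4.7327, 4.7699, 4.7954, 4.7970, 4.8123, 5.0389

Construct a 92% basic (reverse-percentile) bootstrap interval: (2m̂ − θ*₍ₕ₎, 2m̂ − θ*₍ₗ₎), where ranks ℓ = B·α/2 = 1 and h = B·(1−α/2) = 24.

Percentile endpoints at ranks 1 and 24: θ*₍1₎ = 4.3064, θ*₍24₎ = 4.8123.
Basic interval reflects these around m̂:
  lower = 2 × 4.6514 − 4.8123 = 4.4905
  upper = 2 × 4.6514 − 4.3064 = 4.9964

(4.4905, 4.9964)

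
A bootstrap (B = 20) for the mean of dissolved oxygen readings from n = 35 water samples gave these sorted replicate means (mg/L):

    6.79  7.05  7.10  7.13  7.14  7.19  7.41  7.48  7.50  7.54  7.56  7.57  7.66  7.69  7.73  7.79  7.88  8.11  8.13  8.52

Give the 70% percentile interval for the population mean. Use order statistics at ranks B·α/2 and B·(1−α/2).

(7.10, 7.88)

α = 0.30; lower rank = 20 × 0.150 = 3; upper rank = 20 × 0.850 = 17.
The 3rd smallest replicate is 7.10; the 17th is 7.88.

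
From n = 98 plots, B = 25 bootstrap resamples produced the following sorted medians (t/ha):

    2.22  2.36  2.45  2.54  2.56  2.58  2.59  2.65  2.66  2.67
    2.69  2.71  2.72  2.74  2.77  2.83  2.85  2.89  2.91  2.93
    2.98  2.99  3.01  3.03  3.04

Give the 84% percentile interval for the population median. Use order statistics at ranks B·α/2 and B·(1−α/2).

α = 0.16; lower rank = 25 × 0.080 = 2; upper rank = 25 × 0.920 = 23.
The 2nd smallest replicate is 2.36; the 23rd is 3.01.

(2.36, 3.01)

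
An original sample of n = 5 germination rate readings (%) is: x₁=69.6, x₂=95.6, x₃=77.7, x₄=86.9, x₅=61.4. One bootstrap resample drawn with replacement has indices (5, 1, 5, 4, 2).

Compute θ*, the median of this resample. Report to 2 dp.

θ* = 69.60

Resample values: 61.4, 69.6, 61.4, 86.9, 95.6.
Sorted: 61.4, 61.4, 69.6, 86.9, 95.6
Median = middle value = 69.60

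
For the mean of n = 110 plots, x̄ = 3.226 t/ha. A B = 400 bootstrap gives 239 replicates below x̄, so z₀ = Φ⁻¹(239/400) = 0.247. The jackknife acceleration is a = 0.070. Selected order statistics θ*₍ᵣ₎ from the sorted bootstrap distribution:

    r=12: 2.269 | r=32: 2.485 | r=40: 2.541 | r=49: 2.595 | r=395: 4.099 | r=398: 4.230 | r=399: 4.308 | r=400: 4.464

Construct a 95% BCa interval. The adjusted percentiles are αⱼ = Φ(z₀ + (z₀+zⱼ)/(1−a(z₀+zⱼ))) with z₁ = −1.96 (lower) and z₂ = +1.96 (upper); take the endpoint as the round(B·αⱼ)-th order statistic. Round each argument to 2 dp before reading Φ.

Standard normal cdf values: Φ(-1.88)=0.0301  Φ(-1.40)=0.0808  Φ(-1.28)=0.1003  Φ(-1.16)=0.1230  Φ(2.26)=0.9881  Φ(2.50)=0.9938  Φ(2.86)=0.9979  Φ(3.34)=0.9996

Lower: z₀ + z₁ = 0.247 + (-1.960) = -1.713; 1 − a(z₀+z₁) = 1 − (0.070)(-1.713) = 1.1199; argument = 0.247 + (-1.713)/1.1199 = -1.2826 → -1.28.
α₁ = Φ(-1.28) = 0.1003; rank = round(400 × 0.1003) = 40; θ*₍40₎ = 2.541.
Upper: z₀ + z₂ = 2.207; 1 − a(z₀+z₂) = 0.8455; argument = 2.8573 → 2.86; α₂ = 0.9979; rank = 399; θ*₍399₎ = 4.308.

(2.541, 4.308)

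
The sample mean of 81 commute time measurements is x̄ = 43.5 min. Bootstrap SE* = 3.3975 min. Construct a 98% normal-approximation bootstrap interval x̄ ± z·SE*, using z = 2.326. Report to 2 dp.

(35.60, 51.40)

Margin = 2.326 × 3.3975 = 7.903
Interval: 43.5 ± 7.903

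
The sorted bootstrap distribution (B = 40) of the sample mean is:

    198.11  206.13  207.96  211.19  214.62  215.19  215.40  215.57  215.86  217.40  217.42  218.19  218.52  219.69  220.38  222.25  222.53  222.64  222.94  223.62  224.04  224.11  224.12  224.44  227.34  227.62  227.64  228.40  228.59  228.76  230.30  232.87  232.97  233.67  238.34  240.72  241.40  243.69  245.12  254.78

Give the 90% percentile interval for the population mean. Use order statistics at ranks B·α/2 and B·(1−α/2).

(206.13, 243.69)

α = 0.10; lower rank = 40 × 0.050 = 2; upper rank = 40 × 0.950 = 38.
The 2nd smallest replicate is 206.13; the 38th is 243.69.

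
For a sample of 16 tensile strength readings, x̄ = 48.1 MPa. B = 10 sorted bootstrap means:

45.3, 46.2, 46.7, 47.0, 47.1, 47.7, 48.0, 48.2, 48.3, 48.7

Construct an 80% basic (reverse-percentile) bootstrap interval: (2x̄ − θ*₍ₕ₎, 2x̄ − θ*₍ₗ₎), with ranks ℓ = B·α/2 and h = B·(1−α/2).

Percentile endpoints at ranks 1 and 9: θ*₍1₎ = 45.3, θ*₍9₎ = 48.3.
Basic interval reflects these around x̄:
  lower = 2 × 48.1 − 48.3 = 47.9
  upper = 2 × 48.1 − 45.3 = 50.9

(47.9, 50.9)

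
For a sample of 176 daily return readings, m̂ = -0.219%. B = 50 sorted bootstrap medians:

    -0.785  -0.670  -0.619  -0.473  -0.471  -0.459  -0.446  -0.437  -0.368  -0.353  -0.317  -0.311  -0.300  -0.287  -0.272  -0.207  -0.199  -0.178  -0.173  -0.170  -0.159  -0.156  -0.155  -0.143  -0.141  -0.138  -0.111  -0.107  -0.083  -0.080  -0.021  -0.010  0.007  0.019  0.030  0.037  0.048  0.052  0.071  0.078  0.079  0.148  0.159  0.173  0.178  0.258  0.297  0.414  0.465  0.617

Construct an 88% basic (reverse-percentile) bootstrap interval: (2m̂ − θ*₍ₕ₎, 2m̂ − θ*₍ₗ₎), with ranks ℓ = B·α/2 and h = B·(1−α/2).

(-0.735, 0.181)

Percentile endpoints at ranks 3 and 47: θ*₍3₎ = -0.619, θ*₍47₎ = 0.297.
Basic interval reflects these around m̂:
  lower = 2 × -0.219 − 0.297 = -0.735
  upper = 2 × -0.219 − -0.619 = 0.181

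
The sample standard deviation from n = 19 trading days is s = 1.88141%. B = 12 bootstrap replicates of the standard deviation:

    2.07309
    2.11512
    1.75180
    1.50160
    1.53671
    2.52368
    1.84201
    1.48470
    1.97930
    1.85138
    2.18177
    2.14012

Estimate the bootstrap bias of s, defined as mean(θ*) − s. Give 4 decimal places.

mean(θ*) = (2.07309 + 2.11512 + 1.75180 + 1.50160 + 1.53671 + 2.52368 + 1.84201 + 1.48470 + 1.97930 + 1.85138 + 2.18177 + 2.14012) / 12 = 1.91511
bias = 1.91511 − 1.88141

bias = +0.0337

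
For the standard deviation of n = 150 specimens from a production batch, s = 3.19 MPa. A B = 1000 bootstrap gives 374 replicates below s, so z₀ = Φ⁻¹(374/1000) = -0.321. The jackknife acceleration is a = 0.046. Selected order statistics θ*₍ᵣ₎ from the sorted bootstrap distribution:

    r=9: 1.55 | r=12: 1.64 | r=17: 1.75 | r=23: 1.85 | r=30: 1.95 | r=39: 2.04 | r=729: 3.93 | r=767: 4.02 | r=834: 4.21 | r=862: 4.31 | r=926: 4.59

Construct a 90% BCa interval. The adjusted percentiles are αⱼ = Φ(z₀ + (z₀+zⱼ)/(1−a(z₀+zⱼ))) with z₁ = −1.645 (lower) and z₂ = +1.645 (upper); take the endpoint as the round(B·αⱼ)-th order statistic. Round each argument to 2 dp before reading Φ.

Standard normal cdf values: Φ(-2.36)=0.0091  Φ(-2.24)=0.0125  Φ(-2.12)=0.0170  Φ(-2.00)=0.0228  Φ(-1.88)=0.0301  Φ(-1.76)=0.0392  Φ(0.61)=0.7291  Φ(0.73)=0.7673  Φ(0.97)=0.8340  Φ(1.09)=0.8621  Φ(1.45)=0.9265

Lower: z₀ + z₁ = -0.321 + (-1.645) = -1.966; 1 − a(z₀+z₁) = 1 − (0.046)(-1.966) = 1.0904; argument = -0.321 + (-1.966)/1.0904 = -2.1239 → -2.12.
α₁ = Φ(-2.12) = 0.0170; rank = round(1000 × 0.0170) = 17; θ*₍17₎ = 1.75.
Upper: z₀ + z₂ = 1.324; 1 − a(z₀+z₂) = 0.9391; argument = 1.0889 → 1.09; α₂ = 0.8621; rank = 862; θ*₍862₎ = 4.31.

(1.75, 4.31)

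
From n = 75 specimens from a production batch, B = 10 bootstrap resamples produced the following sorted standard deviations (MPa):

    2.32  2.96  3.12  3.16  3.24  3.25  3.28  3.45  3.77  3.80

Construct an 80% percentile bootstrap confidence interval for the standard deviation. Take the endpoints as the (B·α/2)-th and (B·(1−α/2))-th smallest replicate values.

(2.32, 3.77)

α = 0.20; lower rank = 10 × 0.100 = 1; upper rank = 10 × 0.900 = 9.
The 1st smallest replicate is 2.32; the 9th is 3.77.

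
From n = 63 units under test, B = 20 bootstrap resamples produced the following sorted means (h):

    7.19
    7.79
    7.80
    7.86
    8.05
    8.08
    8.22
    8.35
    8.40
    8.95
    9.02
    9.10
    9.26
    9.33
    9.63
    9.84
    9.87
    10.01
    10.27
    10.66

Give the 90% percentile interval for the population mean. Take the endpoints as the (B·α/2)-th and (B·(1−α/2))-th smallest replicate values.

α = 0.10; lower rank = 20 × 0.050 = 1; upper rank = 20 × 0.950 = 19.
The 1st smallest replicate is 7.19; the 19th is 10.27.

(7.19, 10.27)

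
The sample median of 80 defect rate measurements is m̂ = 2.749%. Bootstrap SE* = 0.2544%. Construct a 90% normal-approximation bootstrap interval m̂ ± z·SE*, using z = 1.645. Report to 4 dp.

Margin = 1.645 × 0.2544 = 0.41849
Interval: 2.749 ± 0.41849

(2.3305, 3.1675)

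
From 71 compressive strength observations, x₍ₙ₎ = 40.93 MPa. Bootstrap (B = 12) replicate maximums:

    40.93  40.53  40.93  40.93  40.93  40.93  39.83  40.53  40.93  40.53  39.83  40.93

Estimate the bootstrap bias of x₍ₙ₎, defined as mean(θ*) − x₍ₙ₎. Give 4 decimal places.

mean(θ*) = (40.93 + 40.53 + 40.93 + 40.93 + 40.93 + 40.93 + 39.83 + 40.53 + 40.93 + 40.53 + 39.83 + 40.93) / 12 = 40.64667
bias = 40.64667 − 40.93

bias = −0.2833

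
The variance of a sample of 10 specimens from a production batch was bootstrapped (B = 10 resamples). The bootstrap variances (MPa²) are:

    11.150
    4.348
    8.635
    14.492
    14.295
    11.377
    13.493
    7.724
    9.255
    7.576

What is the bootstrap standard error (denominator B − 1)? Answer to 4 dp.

Bootstrap SE is the standard deviation of the 10 replicate variances.
Mean of replicates: (11.150 + 4.348 + 8.635 + 14.492 + 14.295 + 11.377 + 13.493 + 7.724 + 9.255 + 7.576) / 10 = 102.34500 / 10 = 10.23450
Sum of squared deviations: (+0.91550)² + (−5.88650)² + (−1.59950)² + (+4.25750)² + (+4.06050)² + (+1.14250)² + (+3.25850)² + (−2.51050)² + (−0.97950)² + (−2.65850)² = 98.91417
Variance = 98.91417 / 9 = 10.99046
SE* = √10.99046

SE* = 3.3152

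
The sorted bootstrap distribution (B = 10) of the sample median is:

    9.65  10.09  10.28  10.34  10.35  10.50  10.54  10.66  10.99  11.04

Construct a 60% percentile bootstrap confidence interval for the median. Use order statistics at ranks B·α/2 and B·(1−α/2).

α = 0.40; lower rank = 10 × 0.200 = 2; upper rank = 10 × 0.800 = 8.
The 2nd smallest replicate is 10.09; the 8th is 10.66.

(10.09, 10.66)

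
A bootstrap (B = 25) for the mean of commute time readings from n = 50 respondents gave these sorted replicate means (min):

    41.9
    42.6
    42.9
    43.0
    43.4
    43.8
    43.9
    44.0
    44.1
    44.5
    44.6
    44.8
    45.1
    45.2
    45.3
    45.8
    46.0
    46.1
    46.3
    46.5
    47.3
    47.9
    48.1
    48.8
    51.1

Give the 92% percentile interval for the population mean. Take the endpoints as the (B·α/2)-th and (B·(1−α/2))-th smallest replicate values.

(41.9, 48.8)

α = 0.08; lower rank = 25 × 0.040 = 1; upper rank = 25 × 0.960 = 24.
The 1st smallest replicate is 41.9; the 24th is 48.8.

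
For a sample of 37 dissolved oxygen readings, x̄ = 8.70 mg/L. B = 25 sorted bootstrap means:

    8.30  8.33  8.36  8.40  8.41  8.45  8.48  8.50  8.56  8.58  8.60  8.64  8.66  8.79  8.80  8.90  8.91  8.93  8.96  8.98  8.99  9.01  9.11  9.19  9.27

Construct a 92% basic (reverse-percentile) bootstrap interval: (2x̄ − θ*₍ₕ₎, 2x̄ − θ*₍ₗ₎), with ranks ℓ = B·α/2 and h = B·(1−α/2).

Percentile endpoints at ranks 1 and 24: θ*₍1₎ = 8.30, θ*₍24₎ = 9.19.
Basic interval reflects these around x̄:
  lower = 2 × 8.70 − 9.19 = 8.21
  upper = 2 × 8.70 − 8.30 = 9.10

(8.21, 9.10)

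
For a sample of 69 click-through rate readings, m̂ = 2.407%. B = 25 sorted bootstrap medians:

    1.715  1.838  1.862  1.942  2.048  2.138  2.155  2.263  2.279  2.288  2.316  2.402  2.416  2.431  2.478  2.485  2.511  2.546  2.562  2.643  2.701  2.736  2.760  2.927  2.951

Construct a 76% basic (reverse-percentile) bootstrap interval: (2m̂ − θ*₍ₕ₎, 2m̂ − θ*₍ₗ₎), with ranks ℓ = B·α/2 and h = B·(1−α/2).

Percentile endpoints at ranks 3 and 22: θ*₍3₎ = 1.862, θ*₍22₎ = 2.736.
Basic interval reflects these around m̂:
  lower = 2 × 2.407 − 2.736 = 2.078
  upper = 2 × 2.407 − 1.862 = 2.952

(2.078, 2.952)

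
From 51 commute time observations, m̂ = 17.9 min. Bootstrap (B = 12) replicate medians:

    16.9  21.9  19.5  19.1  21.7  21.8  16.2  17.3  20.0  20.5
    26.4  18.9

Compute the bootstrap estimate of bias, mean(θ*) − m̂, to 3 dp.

bias = +2.117

mean(θ*) = (16.9 + 21.9 + 19.5 + 19.1 + 21.7 + 21.8 + 16.2 + 17.3 + 20.0 + 20.5 + 26.4 + 18.9) / 12 = 20.0167
bias = 20.0167 − 17.9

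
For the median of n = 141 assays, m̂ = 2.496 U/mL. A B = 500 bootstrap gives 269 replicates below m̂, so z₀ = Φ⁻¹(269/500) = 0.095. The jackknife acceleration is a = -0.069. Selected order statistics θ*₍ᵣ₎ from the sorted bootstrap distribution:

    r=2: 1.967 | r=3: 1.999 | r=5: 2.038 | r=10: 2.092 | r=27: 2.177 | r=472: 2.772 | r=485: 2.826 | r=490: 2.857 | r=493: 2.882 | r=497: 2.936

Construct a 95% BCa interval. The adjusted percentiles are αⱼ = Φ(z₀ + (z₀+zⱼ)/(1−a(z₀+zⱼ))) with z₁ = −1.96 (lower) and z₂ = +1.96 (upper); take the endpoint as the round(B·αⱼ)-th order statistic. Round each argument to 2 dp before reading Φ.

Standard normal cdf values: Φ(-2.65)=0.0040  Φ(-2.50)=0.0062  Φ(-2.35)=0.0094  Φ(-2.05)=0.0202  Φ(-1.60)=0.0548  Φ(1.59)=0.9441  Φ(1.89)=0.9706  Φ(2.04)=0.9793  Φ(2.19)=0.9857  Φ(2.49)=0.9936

(2.092, 2.826)

Lower: z₀ + z₁ = 0.095 + (-1.960) = -1.865; 1 − a(z₀+z₁) = 1 − (-0.069)(-1.865) = 0.8713; argument = 0.095 + (-1.865)/0.8713 = -2.0454 → -2.05.
α₁ = Φ(-2.05) = 0.0202; rank = round(500 × 0.0202) = 10; θ*₍10₎ = 2.092.
Upper: z₀ + z₂ = 2.055; 1 − a(z₀+z₂) = 1.1418; argument = 1.8948 → 1.89; α₂ = 0.9706; rank = 485; θ*₍485₎ = 2.826.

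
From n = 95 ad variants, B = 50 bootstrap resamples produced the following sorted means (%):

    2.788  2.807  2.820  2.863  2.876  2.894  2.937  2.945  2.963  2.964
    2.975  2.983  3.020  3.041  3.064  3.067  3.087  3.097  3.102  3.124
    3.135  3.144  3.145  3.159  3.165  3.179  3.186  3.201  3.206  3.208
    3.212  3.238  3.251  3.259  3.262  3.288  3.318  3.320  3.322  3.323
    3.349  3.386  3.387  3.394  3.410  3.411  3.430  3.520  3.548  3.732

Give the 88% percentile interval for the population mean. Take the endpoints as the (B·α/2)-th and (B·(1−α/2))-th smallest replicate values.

(2.820, 3.430)

α = 0.12; lower rank = 50 × 0.060 = 3; upper rank = 50 × 0.940 = 47.
The 3rd smallest replicate is 2.820; the 47th is 3.430.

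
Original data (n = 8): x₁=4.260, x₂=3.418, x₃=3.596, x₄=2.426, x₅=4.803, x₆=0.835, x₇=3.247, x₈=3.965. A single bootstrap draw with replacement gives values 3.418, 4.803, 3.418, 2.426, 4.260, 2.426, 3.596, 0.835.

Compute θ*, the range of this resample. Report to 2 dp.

θ* = 3.97

Range = 4.803 − 0.835 = 3.97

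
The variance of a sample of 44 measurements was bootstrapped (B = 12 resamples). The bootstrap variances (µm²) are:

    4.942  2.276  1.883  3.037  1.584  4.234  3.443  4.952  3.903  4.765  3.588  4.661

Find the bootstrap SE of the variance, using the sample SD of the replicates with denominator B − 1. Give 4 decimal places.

Bootstrap SE is the standard deviation of the 12 replicate variances.
Mean of replicates: (4.942 + 2.276 + 1.883 + 3.037 + 1.584 + 4.234 + 3.443 + 4.952 + 3.903 + 4.765 + 3.588 + 4.661) / 12 = 43.26800 / 12 = 3.60567
Sum of squared deviations: (+1.33633)² + (−1.32967)² + (−1.72267)² + (−0.56867)² + (−2.02167)² + (+0.62833)² + (−0.16267)² + (+1.34633)² + (+0.29733)² + (+1.15933)² + (−0.01767)² + (+1.05533)² = 15.71228
Variance = 15.71228 / 11 = 1.42839
SE* = √1.42839

SE* = 1.1952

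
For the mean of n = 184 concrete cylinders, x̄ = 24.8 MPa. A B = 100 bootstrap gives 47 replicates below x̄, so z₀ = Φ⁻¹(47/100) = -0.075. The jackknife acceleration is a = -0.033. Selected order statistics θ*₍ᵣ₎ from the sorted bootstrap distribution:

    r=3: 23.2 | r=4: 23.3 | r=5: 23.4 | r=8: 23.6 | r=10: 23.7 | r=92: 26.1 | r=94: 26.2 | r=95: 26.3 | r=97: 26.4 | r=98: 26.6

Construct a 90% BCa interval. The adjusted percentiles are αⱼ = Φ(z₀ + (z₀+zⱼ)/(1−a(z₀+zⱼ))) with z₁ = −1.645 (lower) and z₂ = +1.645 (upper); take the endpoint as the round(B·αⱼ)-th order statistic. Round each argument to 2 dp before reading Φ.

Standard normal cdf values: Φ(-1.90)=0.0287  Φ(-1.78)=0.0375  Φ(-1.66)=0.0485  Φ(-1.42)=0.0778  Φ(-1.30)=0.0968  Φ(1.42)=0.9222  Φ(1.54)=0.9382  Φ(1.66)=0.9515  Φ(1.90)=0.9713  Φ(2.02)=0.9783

Lower: z₀ + z₁ = -0.075 + (-1.645) = -1.720; 1 − a(z₀+z₁) = 1 − (-0.033)(-1.720) = 0.9432; argument = -0.075 + (-1.720)/0.9432 = -1.8985 → -1.90.
α₁ = Φ(-1.90) = 0.0287; rank = round(100 × 0.0287) = 3; θ*₍3₎ = 23.2.
Upper: z₀ + z₂ = 1.570; 1 − a(z₀+z₂) = 1.0518; argument = 1.4177 → 1.42; α₂ = 0.9222; rank = 92; θ*₍92₎ = 26.1.

(23.2, 26.1)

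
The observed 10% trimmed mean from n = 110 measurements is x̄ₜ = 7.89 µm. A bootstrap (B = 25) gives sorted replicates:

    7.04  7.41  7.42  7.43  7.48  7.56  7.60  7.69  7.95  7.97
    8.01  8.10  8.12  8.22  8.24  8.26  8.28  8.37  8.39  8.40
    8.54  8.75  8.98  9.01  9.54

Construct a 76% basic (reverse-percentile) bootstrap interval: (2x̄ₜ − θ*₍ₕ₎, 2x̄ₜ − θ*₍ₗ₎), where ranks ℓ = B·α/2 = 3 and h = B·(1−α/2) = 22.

Percentile endpoints at ranks 3 and 22: θ*₍3₎ = 7.42, θ*₍22₎ = 8.75.
Basic interval reflects these around x̄ₜ:
  lower = 2 × 7.89 − 8.75 = 7.03
  upper = 2 × 7.89 − 7.42 = 8.36

(7.03, 8.36)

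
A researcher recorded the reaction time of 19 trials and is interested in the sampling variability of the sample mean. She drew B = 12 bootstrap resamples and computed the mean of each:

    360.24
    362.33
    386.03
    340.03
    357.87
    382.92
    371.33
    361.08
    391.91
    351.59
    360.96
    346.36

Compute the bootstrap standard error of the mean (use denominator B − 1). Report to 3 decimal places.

Bootstrap SE is the standard deviation of the 12 replicate means.
Mean of replicates: (360.24 + 362.33 + 386.03 + 340.03 + 357.87 + 382.92 + 371.33 + 361.08 + 391.91 + 351.59 + 360.96 + 346.36) / 12 = 4372.6500 / 12 = 364.3875
Sum of squared deviations: (−4.1475)² + (−2.0575)² + (+21.6425)² + (−24.3575)² + (−6.5175)² + (+18.5325)² + (+6.9425)² + (−3.3075)² + (+27.5225)² + (−12.7975)² + (−3.4275)² + (−18.0275)² = 2786.1924
Variance = 2786.1924 / 11 = 253.2902
SE* = √253.2902

SE* = 15.915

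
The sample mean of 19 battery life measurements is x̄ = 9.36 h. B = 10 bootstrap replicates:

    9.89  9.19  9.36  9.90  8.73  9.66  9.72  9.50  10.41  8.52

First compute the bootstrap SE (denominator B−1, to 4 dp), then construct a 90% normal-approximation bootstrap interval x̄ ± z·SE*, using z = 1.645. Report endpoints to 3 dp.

(8.429, 10.291)

Mean of replicates = 9.4880; sum of squared deviations = 2.8818; SE* = √(2.8818/9) = 0.5659
Margin = 1.645 × 0.5659 = 0.9309
Interval: 9.36 ± 0.9309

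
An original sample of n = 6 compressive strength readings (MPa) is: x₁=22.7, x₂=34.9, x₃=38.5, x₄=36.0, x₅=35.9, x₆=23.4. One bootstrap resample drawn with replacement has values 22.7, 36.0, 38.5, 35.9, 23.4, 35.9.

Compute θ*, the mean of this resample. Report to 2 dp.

Mean = (22.7 + 36.0 + 38.5 + 35.9 + 23.4 + 35.9) / 6 = 192.40 / 6 = 32.07

θ* = 32.07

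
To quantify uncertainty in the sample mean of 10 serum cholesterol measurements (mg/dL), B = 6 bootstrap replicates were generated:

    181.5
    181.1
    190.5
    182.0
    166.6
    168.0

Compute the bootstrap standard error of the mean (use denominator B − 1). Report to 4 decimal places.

Bootstrap SE is the standard deviation of the 6 replicate means.
Mean of replicates: (181.5 + 181.1 + 190.5 + 182.0 + 166.6 + 168.0) / 6 = 1069.70000 / 6 = 178.28333
Sum of squared deviations: (+3.21667)² + (+2.81667)² + (+12.21667)² + (+3.71667)² + (−11.68333)² + (−10.28333)² = 423.58833
Variance = 423.58833 / 5 = 84.71767
SE* = √84.71767

SE* = 9.2042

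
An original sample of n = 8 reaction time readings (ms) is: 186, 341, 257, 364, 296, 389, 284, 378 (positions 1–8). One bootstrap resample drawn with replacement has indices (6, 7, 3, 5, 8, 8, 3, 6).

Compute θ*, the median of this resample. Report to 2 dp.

θ* = 337.00

Resample values: 389, 284, 257, 296, 378, 378, 257, 389.
Sorted: 257, 257, 284, 296, 378, 378, 389, 389
Median = average of the two middle values = 337.00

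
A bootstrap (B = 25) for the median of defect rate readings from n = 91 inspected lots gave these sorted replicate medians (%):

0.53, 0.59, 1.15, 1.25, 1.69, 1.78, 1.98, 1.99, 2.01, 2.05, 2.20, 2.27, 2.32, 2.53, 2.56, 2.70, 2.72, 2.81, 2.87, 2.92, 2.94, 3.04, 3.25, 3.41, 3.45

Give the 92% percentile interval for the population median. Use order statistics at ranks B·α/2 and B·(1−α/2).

α = 0.08; lower rank = 25 × 0.040 = 1; upper rank = 25 × 0.960 = 24.
The 1st smallest replicate is 0.53; the 24th is 3.41.

(0.53, 3.41)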